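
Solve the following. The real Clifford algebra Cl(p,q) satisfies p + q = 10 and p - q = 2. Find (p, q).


We need p + q = 10 and p - q = 2.
Adding: 2p = 10 + 2 = 12, so p = 6.
Then q = 10 - 6 = 4.
(p, q) = (6, 4)


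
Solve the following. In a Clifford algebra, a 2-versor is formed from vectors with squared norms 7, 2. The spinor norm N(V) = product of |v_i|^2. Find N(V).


Spinor norm N(V) = |v1|^2 * |v2|^2 * ... * |v2|^2
= 7 * 2
Running product: 7, 14
N(V) = 14


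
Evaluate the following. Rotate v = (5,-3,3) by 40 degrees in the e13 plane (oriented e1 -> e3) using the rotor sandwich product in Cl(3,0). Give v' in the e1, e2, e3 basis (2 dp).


Rotor R = cos(20deg) - sin(20deg)*e13
Rotation angle theta = 2 * 20 = 40 degrees in the e13 plane (e1 -> e3).
The component perpendicular to the plane (e2) is invariant: v'_2 = v2 = -3.00
cos(40deg) = 0.7660, sin(40deg) = 0.6428
v'_1 = v1*cos(theta) - v3*sin(theta) = 5*0.7660 - 3*0.6428 = 1.90
v'_3 = v1*sin(theta) + v3*cos(theta) = 5*0.6428 + 3*0.7660 = 5.51
v' = 1.90*e1 - 3.00*e2 + 5.51*e3


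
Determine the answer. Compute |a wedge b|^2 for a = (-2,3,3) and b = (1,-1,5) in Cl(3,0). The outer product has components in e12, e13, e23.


a wedge b = (a1*b2 - a2*b1)*e12 + (a1*b3 - a3*b1)*e13 + (a2*b3 - a3*b2)*e23
e12 coeff: (-2)*(-1) - 3*1 = 2 - 3 = -1
e13 coeff: (-2)*5 - 3*1 = -10 - 3 = -13
e23 coeff: 3*5 - 3*(-1) = 15 - (-3) = 18
|a wedge b|^2 = (-1)^2 + (-13)^2 + 18^2
= 1 + 169 + 324
= 494


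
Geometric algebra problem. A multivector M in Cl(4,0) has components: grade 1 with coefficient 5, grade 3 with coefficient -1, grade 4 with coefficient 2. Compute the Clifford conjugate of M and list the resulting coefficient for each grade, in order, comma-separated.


Clifford conjugate sign for grade k: (-1)^(k(k+1)/2)
Grade 1: (-1)^(1*2/2) = (-1)^1 = -1, coeff 5 -> -5
Grade 3: (-1)^(3*4/2) = (-1)^6 = 1, coeff -1 -> -1
Grade 4: (-1)^(4*5/2) = (-1)^10 = 1, coeff 2 -> 2
Conjugated coefficients: -5, -1, 2


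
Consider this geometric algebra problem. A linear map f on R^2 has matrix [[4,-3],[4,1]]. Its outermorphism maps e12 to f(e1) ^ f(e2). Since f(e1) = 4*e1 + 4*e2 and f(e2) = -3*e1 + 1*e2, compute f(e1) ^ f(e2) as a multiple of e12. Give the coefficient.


The outermorphism of a linear map f sends e1^e2 to f(e1)^f(e2).
f(e1) = 4*e1 + 4*e2
f(e2) = -3*e1 + 1*e2
f(e1) ^ f(e2) = (4*e1 + 4*e2) ^ (-3*e1 + 1*e2)
= 4*1*e12 + 4*(-3)*e21
= (4 - (-12))*e12
= 16*e12
Coefficient = 16


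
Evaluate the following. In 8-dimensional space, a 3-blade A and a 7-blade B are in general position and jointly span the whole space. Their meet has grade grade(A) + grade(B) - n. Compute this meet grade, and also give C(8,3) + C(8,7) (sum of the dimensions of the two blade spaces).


Meet grade = grade(A) + grade(B) - n
= 3 + 7 - 8 = 2
C(8,3) = 56
C(8,7) = 8
dim_A + dim_B = 56 + 8 = 64


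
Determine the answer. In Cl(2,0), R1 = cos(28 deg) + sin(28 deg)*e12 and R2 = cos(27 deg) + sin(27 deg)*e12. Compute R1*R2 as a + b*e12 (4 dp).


Same-plane rotors commute and their half-angles add:
R1*R2 = cos(a1 + a2) + sin(a1 + a2)*e12.
a1 + a2 = 28 + 27 = 55 deg
cos(55 deg) = 0.5736
sin(55 deg) = 0.8192
R1*R2 = 0.5736 + 0.8192*e12


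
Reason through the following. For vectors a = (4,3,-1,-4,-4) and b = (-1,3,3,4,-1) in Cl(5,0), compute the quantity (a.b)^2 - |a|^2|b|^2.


a . b = 4*(-1) + 3*3 + (-1)*3 + (-4)*4 + (-4)*(-1)
= -4 + 9 + (-3) + (-16) + 4 = -10
|a|^2 = 4^2 + 3^2 + (-1)^2 + (-4)^2 + (-4)^2 = 58
|b|^2 = (-1)^2 + 3^2 + 3^2 + 4^2 + (-1)^2 = 36
(a.b)^2 = (-10)^2 = 100
|a|^2 * |b|^2 = 58 * 36 = 2088
Result = 100 - 2088 = -1988


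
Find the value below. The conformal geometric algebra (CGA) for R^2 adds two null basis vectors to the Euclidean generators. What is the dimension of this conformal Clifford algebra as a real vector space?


The conformal model of R^2 uses Cl(3,1): the 2 Euclidean generators plus two extra orthogonal generators e+ (e+^2 = +1) and e- (e-^2 = -1), from which the null vectors e0, einf are built.
Number of generators m = 2 + 2 = 4.
dim Cl(p,q) = 2^m = 2^4 = 16


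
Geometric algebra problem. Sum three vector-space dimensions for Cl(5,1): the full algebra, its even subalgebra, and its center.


n = 5 + 1 = 6
Total dim = 2^6 = 64
Even subalgebra dim = 2^5 = 32
n is even, so center dim = 1
Sum = 64 + 32 + 1 = 97


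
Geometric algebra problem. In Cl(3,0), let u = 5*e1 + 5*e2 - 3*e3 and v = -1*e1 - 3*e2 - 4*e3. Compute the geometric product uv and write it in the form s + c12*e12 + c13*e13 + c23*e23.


In Cl(3,0): e_i^2 = 1, e_ie_j = -e_je_i for i != j.
Scalar part = u . v = 5*(-1) + 5*(-3) + (-3)*(-4)
= -5 + (-15) + 12 = -8
e12 coeff = 5*(-3) - 5*(-1) = -15 - (-5) = -10
e13 coeff = 5*(-4) - (-3)*(-1) = -20 - 3 = -23
e23 coeff = 5*(-4) - (-3)*(-3) = -20 - 9 = -29
uv = -8 - 10*e12 - 23*e13 - 29*e23


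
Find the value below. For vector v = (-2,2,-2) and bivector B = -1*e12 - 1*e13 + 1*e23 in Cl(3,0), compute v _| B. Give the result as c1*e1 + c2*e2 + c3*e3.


Left contraction v _| B = <vB>_1 (grade-1 part of the geometric product vB).
Using e1_|e12 = e2, e2_|e12 = -e1, e1_|e13 = e3, e3_|e13 = -e1, e2_|e23 = e3, e3_|e23 = -e2:
e1 coeff: -v2*b12 - v3*b13 = -(2)*(-1) - (-2)*(-1) = 0
e2 coeff: v1*b12 - v3*b23 = (-2)*(-1) - (-2)*(1) = 4
e3 coeff: v1*b13 + v2*b23 = (-2)*(-1) + (2)*(1) = 4
v _| B = 0*e1 + 4*e2 + 4*e3


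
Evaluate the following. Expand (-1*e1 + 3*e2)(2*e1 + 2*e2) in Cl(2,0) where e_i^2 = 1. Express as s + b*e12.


Expand: (-1*e1 + 3*e2)(2*e1 + 2*e2)
= (-1)*2*e1e1 + (-1)*2*e1e2 + 3*2*e2e1 + 3*2*e2e2
Using e1^2 = e2^2 = 1, e2e1 = -e1e2:
Scalar part s = (-1)*2 + 3*2 = -2 + 6 = 4
Bivector part b = (-1)*2 - 3*2 = -2 - 6 = -8
uv = 4 - 8*e12


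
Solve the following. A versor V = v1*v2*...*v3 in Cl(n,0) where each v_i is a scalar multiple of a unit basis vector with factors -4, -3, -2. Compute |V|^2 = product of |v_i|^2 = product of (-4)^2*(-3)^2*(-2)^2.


Each vector v_i has |v_i|^2 = s_i^2
Squared scales: (-4)^2 = 16, (-3)^2 = 9, (-2)^2 = 4
|V|^2 = 16 * 9 * 4
= 576


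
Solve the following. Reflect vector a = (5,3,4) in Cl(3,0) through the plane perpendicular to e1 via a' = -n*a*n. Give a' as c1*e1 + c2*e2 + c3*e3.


Reflection formula: a' = -n*a*n, with n = e1 (unit vector, n^2 = 1).
For reflection through hyperplane perp to e1:
The component along e1 flips sign, others stay.
a = (5, 3, 4)
a' = (-5, 3, 4)
a' = -5*e1 + 3*e2 + 4*e3


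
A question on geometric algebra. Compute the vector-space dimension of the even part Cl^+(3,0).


Even subalgebra dimension = 2^(n-1)
n = 3 + 0 = 3
2^(3 - 1) = 2^2 = 4
Verification: sum of C(3,k) for even k = 1 + 3 = 4
Result = 4


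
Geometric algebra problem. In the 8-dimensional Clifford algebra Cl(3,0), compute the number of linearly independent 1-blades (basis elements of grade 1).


Number of grade-k basis blades in Cl(p,q) with n = p + q is C(n, k).
n = 3 + 0 = 3
C(3, 1) = 3! / (1! * 2!)
= 6 / (1 * 2)
= 3


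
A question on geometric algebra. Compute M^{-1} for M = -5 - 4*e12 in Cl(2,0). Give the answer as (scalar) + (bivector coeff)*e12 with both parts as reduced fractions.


M = -5 - 4*e12, where e12^2 = -1.
Since M commutes with its reverse ~M = a - b*e12, M * ~M = a^2 - b^2*e12^2 = a^2 + b^2.
So M^{-1} = ~M / (a^2 + b^2) = (a - b*e12)/(a^2 + b^2).
a^2 + b^2 = 25 + 16 = 41
Scalar part = -5/41 = -5/41
Bivector coeff = 4/41 = 4/41
M^{-1} = -5/41 + 4/41*e12


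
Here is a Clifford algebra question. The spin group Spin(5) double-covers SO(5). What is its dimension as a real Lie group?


Spin(n) double-covers SO(n); both have Lie algebra so(n) of dimension n(n-1)/2.
n = 5
n(n-1) = 5 * 4 = 20
dim Spin(5) = 20/2 = 10


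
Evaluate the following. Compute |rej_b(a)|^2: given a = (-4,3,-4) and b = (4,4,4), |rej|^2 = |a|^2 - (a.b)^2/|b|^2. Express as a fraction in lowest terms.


|a|^2 = (-4)^2 + 3^2 + (-4)^2 = 41
|b|^2 = 4^2 + 4^2 + 4^2 = 48
a . b = (-4)*4 + 3*4 + (-4)*4 = -20
(a.b)^2 = (-20)^2 = 400
|rej|^2 = 41 - 400/48
= (1968 - 400)/48
= 1568/48
In lowest terms: 98/3


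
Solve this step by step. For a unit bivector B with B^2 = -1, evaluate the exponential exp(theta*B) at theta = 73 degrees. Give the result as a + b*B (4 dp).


For a unit bivector B with B^2 = -1, the exponential series gives
e^(theta*B) = cos(theta) + sin(theta)*B (the GA analogue of Euler's formula).
theta = 73 degrees = 1.27409 rad
cos(73 deg) = 0.2924
sin(73 deg) = 0.9563
exp(theta*B) = 0.2924 + 0.9563*B


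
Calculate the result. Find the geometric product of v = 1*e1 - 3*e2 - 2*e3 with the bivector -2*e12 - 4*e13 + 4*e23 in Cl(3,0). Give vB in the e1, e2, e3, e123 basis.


vB has grade-1 (vector) and grade-3 (trivector) parts: vB = (v _| B) + (v ^ B).
Vector part <vB>_1:
  e1: -v2*b12 - v3*b13 = -(-3)*(-2) - (-2)*(-4) = -14
  e2: v1*b12 - v3*b23 = (1)*(-2) - (-2)*(4) = 6
  e3: v1*b13 + v2*b23 = (1)*(-4) + (-3)*(4) = -16
Trivector part <vB>_3:
  e123: v1*b23 - v2*b13 + v3*b12 = (1)*(4) - (-3)*(-4) + (-2)*(-2) = -4
vB = -14*e1 + 6*e2 - 16*e3 - 4*e123


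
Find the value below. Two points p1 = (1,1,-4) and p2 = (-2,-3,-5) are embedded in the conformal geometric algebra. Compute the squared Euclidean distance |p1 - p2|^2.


p1 - p2 = (3, 4, 1)
|p1 - p2|^2 = 3^2 + 4^2 + 1^2
= 9 + 16 + 1
= 26


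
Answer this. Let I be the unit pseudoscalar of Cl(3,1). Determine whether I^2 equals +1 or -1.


The pseudoscalar I = e1...e_n (product of all n generators) of Cl(p,q) satisfies I^2 = (-1)^(q + n(n-1)/2).
p = 3, q = 1, n = p + q = 4
n(n-1)/2 = 4 * 3 / 2 = 6
Exponent = q + n(n-1)/2 = 1 + 6 = 7
I^2 = (-1)^7 = -1


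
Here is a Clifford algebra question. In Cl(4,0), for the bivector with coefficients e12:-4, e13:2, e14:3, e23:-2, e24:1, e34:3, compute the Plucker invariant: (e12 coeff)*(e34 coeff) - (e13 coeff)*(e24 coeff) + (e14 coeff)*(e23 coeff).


Plucker relation: af - be + cd
a*f = (-4)*3 = -12
b*e = 2*1 = 2
c*d = 3*(-2) = -6
af - be + cd = -12 - 2 + (-6)
= -20


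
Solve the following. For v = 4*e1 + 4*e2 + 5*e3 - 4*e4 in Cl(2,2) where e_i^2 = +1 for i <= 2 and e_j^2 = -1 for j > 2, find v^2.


v^2 = sum of c_i^2 * e_i^2
Positive signature terms (e_i^2 = +1): 4^2 + 4^2 = 32
Negative signature terms (e_j^2 = -1): 5^2 + (-4)^2 = 41
v^2 = 32 - 41 = -9


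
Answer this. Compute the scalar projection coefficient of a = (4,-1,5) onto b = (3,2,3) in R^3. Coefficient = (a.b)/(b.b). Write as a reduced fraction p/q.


Projection coefficient = (a . b) / (b . b)
a . b = 4*3 + (-1)*2 + 5*3
= 12 + (-2) + 15 = 25
b . b = 3^2 + 2^2 + 3^2
= 9 + 4 + 9 = 22
Coefficient = 25/22
In lowest terms: 25/22


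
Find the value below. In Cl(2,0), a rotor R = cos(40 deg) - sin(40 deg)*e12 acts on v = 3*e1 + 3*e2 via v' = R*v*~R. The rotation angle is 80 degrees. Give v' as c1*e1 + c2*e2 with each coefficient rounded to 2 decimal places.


Rotor R = cos(40deg) - sin(40deg)*e12
Rotation angle theta = 2 * 40 = 80 degrees
v' = R*v*~R rotates v by theta.
cos(80deg) = 0.1736, sin(80deg) = 0.9848
v'_1 = 3*cos(80deg) - 3*sin(80deg)
= 3*0.1736 - 3*0.9848
= -2.43
v'_2 = 3*sin(80deg) + 3*cos(80deg)
= 3*0.9848 + 3*0.1736
= 3.48
v' = -2.43*e1 + 3.48*e2


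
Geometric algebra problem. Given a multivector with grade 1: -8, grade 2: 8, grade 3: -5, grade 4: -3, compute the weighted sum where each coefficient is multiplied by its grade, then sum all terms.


Grade-weighted sum = sum of grade_k * coefficient_k
1*(-8) = -8
2*8 = 16
3*(-5) = -15
4*(-3) = -12
Total = -8 + 16 + (-15) + (-12) = -19


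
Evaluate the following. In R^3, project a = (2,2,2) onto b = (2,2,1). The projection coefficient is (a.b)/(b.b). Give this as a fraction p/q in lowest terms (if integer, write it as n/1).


Projection coefficient = (a . b) / (b . b)
a . b = 2*2 + 2*2 + 2*1
= 4 + 4 + 2 = 10
b . b = 2^2 + 2^2 + 1^2
= 4 + 4 + 1 = 9
Coefficient = 10/9
In lowest terms: 10/9


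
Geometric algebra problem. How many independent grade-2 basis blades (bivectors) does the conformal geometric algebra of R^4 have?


The conformal model of R^4 uses Cl(5,1) with m = 4 + 2 = 6 generators.
Number of grade-2 blades = C(m, 2) = C(6, 2)
= 6*5/2 = 15


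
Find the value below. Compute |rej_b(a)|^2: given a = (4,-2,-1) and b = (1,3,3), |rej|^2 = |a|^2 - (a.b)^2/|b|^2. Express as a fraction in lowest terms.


|a|^2 = 4^2 + (-2)^2 + (-1)^2 = 21
|b|^2 = 1^2 + 3^2 + 3^2 = 19
a . b = 4*1 + (-2)*3 + (-1)*3 = -5
(a.b)^2 = (-5)^2 = 25
|rej|^2 = 21 - 25/19
= (399 - 25)/19
= 374/19
In lowest terms: 374/19


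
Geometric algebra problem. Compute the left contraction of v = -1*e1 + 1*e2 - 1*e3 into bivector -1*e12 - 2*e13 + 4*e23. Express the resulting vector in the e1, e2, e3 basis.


Left contraction v _| B = <vB>_1 (grade-1 part of the geometric product vB).
Using e1_|e12 = e2, e2_|e12 = -e1, e1_|e13 = e3, e3_|e13 = -e1, e2_|e23 = e3, e3_|e23 = -e2:
e1 coeff: -v2*b12 - v3*b13 = -(1)*(-1) - (-1)*(-2) = -1
e2 coeff: v1*b12 - v3*b23 = (-1)*(-1) - (-1)*(4) = 5
e3 coeff: v1*b13 + v2*b23 = (-1)*(-2) + (1)*(4) = 6
v _| B = -1*e1 + 5*e2 + 6*e3


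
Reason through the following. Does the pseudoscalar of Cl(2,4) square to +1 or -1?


The pseudoscalar I = e1...e_n (product of all n generators) of Cl(p,q) satisfies I^2 = (-1)^(q + n(n-1)/2).
p = 2, q = 4, n = p + q = 6
n(n-1)/2 = 6 * 5 / 2 = 15
Exponent = q + n(n-1)/2 = 4 + 15 = 19
I^2 = (-1)^19 = -1


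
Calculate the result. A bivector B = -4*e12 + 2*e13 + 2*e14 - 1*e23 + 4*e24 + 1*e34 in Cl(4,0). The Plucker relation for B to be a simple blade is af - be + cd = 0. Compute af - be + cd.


Plucker relation: af - be + cd
a*f = (-4)*1 = -4
b*e = 2*4 = 8
c*d = 2*(-1) = -2
af - be + cd = -4 - 8 + (-2)
= -14


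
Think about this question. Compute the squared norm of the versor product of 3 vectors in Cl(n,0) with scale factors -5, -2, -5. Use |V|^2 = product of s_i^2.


Each vector v_i has |v_i|^2 = s_i^2
Squared scales: (-5)^2 = 25, (-2)^2 = 4, (-5)^2 = 25
|V|^2 = 25 * 4 * 25
= 2500


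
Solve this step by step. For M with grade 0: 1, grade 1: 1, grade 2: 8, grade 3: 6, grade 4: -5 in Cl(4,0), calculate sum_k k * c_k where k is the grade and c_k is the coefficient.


Grade-weighted sum = sum of grade_k * coefficient_k
0*1 = 0
1*1 = 1
2*8 = 16
3*6 = 18
4*(-5) = -20
Total = 0 + 1 + 16 + 18 + (-20) = 15


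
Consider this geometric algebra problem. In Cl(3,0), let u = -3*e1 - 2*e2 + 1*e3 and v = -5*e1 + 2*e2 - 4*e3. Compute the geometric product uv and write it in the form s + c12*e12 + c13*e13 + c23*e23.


In Cl(3,0): e_i^2 = 1, e_ie_j = -e_je_i for i != j.
Scalar part = u . v = (-3)*(-5) + (-2)*2 + 1*(-4)
= 15 + (-4) + (-4) = 7
e12 coeff = (-3)*2 - (-2)*(-5) = -6 - 10 = -16
e13 coeff = (-3)*(-4) - 1*(-5) = 12 - (-5) = 17
e23 coeff = (-2)*(-4) - 1*2 = 8 - 2 = 6
uv = 7 - 16*e12 + 17*e13 + 6*e23


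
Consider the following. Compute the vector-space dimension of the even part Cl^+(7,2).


Even subalgebra dimension = 2^(n-1)
n = 7 + 2 = 9
2^(9 - 1) = 2^8 = 256
Verification: sum of C(9,k) for even k = 1 + 36 + 126 + 84 + 9 = 256
Result = 256


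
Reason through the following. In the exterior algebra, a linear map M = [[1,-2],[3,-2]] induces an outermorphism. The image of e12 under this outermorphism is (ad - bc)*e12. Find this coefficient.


The outermorphism of a linear map f sends e1^e2 to f(e1)^f(e2).
f(e1) = 1*e1 + 3*e2
f(e2) = -2*e1 - 2*e2
f(e1) ^ f(e2) = (1*e1 + 3*e2) ^ (-2*e1 - 2*e2)
= 1*(-2)*e12 + 3*(-2)*e21
= (-2 - (-6))*e12
= 4*e12
Coefficient = 4


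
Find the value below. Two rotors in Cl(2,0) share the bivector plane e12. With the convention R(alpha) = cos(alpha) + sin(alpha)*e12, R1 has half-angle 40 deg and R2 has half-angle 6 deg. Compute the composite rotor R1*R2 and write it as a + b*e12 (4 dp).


Same-plane rotors commute and their half-angles add:
R1*R2 = cos(a1 + a2) + sin(a1 + a2)*e12.
a1 + a2 = 40 + 6 = 46 deg
cos(46 deg) = 0.6947
sin(46 deg) = 0.7193
R1*R2 = 0.6947 + 0.7193*e12


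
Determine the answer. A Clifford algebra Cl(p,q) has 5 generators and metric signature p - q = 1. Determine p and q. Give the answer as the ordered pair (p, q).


We need p + q = 5 and p - q = 1.
Adding: 2p = 5 + 1 = 6, so p = 3.
Then q = 5 - 3 = 2.
(p, q) = (3, 2)


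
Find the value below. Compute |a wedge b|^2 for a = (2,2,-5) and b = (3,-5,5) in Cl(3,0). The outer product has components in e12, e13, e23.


a wedge b = (a1*b2 - a2*b1)*e12 + (a1*b3 - a3*b1)*e13 + (a2*b3 - a3*b2)*e23
e12 coeff: 2*(-5) - 2*3 = -10 - 6 = -16
e13 coeff: 2*5 - (-5)*3 = 10 - (-15) = 25
e23 coeff: 2*5 - (-5)*(-5) = 10 - 25 = -15
|a wedge b|^2 = (-16)^2 + 25^2 + (-15)^2
= 256 + 625 + 225
= 1106


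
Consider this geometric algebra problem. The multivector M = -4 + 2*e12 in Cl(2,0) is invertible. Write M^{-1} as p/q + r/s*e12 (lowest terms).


M = -4 + 2*e12, where e12^2 = -1.
Since M commutes with its reverse ~M = a - b*e12, M * ~M = a^2 - b^2*e12^2 = a^2 + b^2.
So M^{-1} = ~M / (a^2 + b^2) = (a - b*e12)/(a^2 + b^2).
a^2 + b^2 = 16 + 4 = 20
Scalar part = -4/20 = -1/5
Bivector coeff = -2/20 = -1/10
M^{-1} = -1/5 - 1/10*e12


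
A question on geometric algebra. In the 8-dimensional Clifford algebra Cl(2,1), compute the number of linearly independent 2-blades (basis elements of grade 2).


Number of grade-k basis blades in Cl(p,q) with n = p + q is C(n, k).
n = 2 + 1 = 3
C(3, 2) = 3! / (2! * 1!)
= 6 / (2 * 1)
= 3


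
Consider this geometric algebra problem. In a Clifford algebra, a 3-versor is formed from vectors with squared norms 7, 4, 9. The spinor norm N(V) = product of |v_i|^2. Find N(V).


Spinor norm N(V) = |v1|^2 * |v2|^2 * ... * |v3|^2
= 7 * 4 * 9
Running product: 7, 28, 252
N(V) = 252


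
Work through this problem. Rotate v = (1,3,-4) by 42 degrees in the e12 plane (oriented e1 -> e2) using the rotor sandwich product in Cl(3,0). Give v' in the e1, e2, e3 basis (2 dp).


Rotor R = cos(21deg) - sin(21deg)*e12
Rotation angle theta = 2 * 21 = 42 degrees in the e12 plane (e1 -> e2).
The component perpendicular to the plane (e3) is invariant: v'_3 = v3 = -4.00
cos(42deg) = 0.7431, sin(42deg) = 0.6691
v'_1 = v1*cos(theta) - v2*sin(theta) = 1*0.7431 - 3*0.6691 = -1.26
v'_2 = v1*sin(theta) + v2*cos(theta) = 1*0.6691 + 3*0.7431 = 2.90
v' = -1.26*e1 + 2.90*e2 - 4.00*e3


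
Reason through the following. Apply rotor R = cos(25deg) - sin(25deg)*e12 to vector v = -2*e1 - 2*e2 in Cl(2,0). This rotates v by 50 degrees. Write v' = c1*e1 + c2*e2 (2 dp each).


Rotor R = cos(25deg) - sin(25deg)*e12
Rotation angle theta = 2 * 25 = 50 degrees
v' = R*v*~R rotates v by theta.
cos(50deg) = 0.6428, sin(50deg) = 0.7660
v'_1 = -2*cos(50deg) - (-2)*sin(50deg)
= -2*0.6428 - (-2)*0.7660
= 0.25
v'_2 = -2*sin(50deg) + (-2)*cos(50deg)
= -2*0.7660 + (-2)*0.6428
= -2.82
v' = 0.25*e1 - 2.82*e2


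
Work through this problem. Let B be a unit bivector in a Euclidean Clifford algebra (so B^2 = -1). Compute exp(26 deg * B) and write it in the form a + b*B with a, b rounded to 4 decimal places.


For a unit bivector B with B^2 = -1, the exponential series gives
e^(theta*B) = cos(theta) + sin(theta)*B (the GA analogue of Euler's formula).
theta = 26 degrees = 0.453786 rad
cos(26 deg) = 0.8988
sin(26 deg) = 0.4384
exp(theta*B) = 0.8988 + 0.4384*B


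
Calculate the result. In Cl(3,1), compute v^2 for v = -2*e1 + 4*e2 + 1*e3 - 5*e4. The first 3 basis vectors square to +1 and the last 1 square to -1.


v^2 = sum of c_i^2 * e_i^2
Positive signature terms (e_i^2 = +1): (-2)^2 + 4^2 + 1^2 = 21
Negative signature terms (e_j^2 = -1): (-5)^2 = 25
v^2 = 21 - 25 = -4


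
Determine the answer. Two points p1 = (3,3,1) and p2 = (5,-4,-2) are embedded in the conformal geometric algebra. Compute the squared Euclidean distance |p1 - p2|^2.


p1 - p2 = (-2, 7, 3)
|p1 - p2|^2 = (-2)^2 + 7^2 + 3^2
= 4 + 49 + 9
= 62


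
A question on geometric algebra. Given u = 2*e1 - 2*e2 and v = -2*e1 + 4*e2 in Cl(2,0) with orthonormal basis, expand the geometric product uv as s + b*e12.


Expand: (2*e1 - 2*e2)(-2*e1 + 4*e2)
= 2*(-2)*e1e1 + 2*4*e1e2 + (-2)*(-2)*e2e1 + (-2)*4*e2e2
Using e1^2 = e2^2 = 1, e2e1 = -e1e2:
Scalar part s = 2*(-2) + (-2)*4 = -4 + (-8) = -12
Bivector part b = 2*4 - (-2)*(-2) = 8 - 4 = 4
uv = -12 + 4*e12


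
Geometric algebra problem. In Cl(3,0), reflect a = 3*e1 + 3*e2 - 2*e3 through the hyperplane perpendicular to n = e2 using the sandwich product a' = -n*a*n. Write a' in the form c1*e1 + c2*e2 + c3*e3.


Reflection formula: a' = -n*a*n, with n = e2 (unit vector, n^2 = 1).
For reflection through hyperplane perp to e2:
The component along e2 flips sign, others stay.
a = (3, 3, -2)
a' = (3, -3, -2)
a' = 3*e1 - 3*e2 - 2*e3


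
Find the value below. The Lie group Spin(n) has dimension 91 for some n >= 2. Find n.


dim Spin(n) = dim so(n) = n(n-1)/2.
Solve n(n-1)/2 = 91, i.e. n^2 - n - 182 = 0.
Discriminant = 1 + 8*91 = 729
n = (1 + sqrt(729))/2 = (1 + 27)/2 = 14


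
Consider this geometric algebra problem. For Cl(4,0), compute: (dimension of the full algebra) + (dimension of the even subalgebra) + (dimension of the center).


n = 4 + 0 = 4
Total dim = 2^4 = 16
Even subalgebra dim = 2^3 = 8
n is even, so center dim = 1
Sum = 16 + 8 + 1 = 25


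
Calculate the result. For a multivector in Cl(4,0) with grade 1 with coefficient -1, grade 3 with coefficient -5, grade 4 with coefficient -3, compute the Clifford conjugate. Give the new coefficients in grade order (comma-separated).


Clifford conjugate sign for grade k: (-1)^(k(k+1)/2)
Grade 1: (-1)^(1*2/2) = (-1)^1 = -1, coeff -1 -> 1
Grade 3: (-1)^(3*4/2) = (-1)^6 = 1, coeff -5 -> -5
Grade 4: (-1)^(4*5/2) = (-1)^10 = 1, coeff -3 -> -3
Conjugated coefficients: 1, -5, -3


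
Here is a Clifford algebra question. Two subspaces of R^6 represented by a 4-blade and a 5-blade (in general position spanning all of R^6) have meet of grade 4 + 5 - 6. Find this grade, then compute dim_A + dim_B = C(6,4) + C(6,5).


Meet grade = grade(A) + grade(B) - n
= 4 + 5 - 6 = 3
C(6,4) = 15
C(6,5) = 6
dim_A + dim_B = 15 + 6 = 21


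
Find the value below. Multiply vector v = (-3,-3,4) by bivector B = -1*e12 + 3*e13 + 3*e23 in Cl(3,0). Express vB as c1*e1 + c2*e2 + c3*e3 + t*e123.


vB has grade-1 (vector) and grade-3 (trivector) parts: vB = (v _| B) + (v ^ B).
Vector part <vB>_1:
  e1: -v2*b12 - v3*b13 = -(-3)*(-1) - (4)*(3) = -15
  e2: v1*b12 - v3*b23 = (-3)*(-1) - (4)*(3) = -9
  e3: v1*b13 + v2*b23 = (-3)*(3) + (-3)*(3) = -18
Trivector part <vB>_3:
  e123: v1*b23 - v2*b13 + v3*b12 = (-3)*(3) - (-3)*(3) + (4)*(-1) = -4
vB = -15*e1 - 9*e2 - 18*e3 - 4*e123


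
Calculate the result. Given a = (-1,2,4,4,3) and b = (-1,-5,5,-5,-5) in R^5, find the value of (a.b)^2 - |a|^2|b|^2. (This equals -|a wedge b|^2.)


a . b = (-1)*(-1) + 2*(-5) + 4*5 + 4*(-5) + 3*(-5)
= 1 + (-10) + 20 + (-20) + (-15) = -24
|a|^2 = (-1)^2 + 2^2 + 4^2 + 4^2 + 3^2 = 46
|b|^2 = (-1)^2 + (-5)^2 + 5^2 + (-5)^2 + (-5)^2 = 101
(a.b)^2 = (-24)^2 = 576
|a|^2 * |b|^2 = 46 * 101 = 4646
Result = 576 - 4646 = -4070


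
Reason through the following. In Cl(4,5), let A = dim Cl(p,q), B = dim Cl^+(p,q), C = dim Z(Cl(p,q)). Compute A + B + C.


n = 4 + 5 = 9
Total dim = 2^9 = 512
Even subalgebra dim = 2^8 = 256
n is odd, so center dim = 2
Sum = 512 + 256 + 2 = 770


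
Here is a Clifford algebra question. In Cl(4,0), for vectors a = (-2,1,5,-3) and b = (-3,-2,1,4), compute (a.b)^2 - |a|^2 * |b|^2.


a . b = (-2)*(-3) + 1*(-2) + 5*1 + (-3)*4
= 6 + (-2) + 5 + (-12) = -3
|a|^2 = (-2)^2 + 1^2 + 5^2 + (-3)^2 = 39
|b|^2 = (-3)^2 + (-2)^2 + 1^2 + 4^2 = 30
(a.b)^2 = (-3)^2 = 9
|a|^2 * |b|^2 = 39 * 30 = 1170
Result = 9 - 1170 = -1161


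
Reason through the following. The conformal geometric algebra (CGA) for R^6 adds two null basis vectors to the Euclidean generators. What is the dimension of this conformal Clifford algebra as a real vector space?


The conformal model of R^6 uses Cl(7,1): the 6 Euclidean generators plus two extra orthogonal generators e+ (e+^2 = +1) and e- (e-^2 = -1), from which the null vectors e0, einf are built.
Number of generators m = 6 + 2 = 8.
dim Cl(p,q) = 2^m = 2^8 = 256


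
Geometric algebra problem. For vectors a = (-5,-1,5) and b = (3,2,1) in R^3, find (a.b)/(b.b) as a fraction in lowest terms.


Projection coefficient = (a . b) / (b . b)
a . b = (-5)*3 + (-1)*2 + 5*1
= -15 + (-2) + 5 = -12
b . b = 3^2 + 2^2 + 1^2
= 9 + 4 + 1 = 14
Coefficient = -12/14
In lowest terms: -6/7


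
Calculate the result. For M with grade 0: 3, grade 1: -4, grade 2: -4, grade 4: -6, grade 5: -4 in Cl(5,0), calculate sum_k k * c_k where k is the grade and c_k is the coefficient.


Grade-weighted sum = sum of grade_k * coefficient_k
0*3 = 0
1*(-4) = -4
2*(-4) = -8
4*(-6) = -24
5*(-4) = -20
Total = 0 + (-4) + (-8) + (-24) + (-20) = -56


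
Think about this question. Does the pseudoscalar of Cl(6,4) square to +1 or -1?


The pseudoscalar I = e1...e_n (product of all n generators) of Cl(p,q) satisfies I^2 = (-1)^(q + n(n-1)/2).
p = 6, q = 4, n = p + q = 10
n(n-1)/2 = 10 * 9 / 2 = 45
Exponent = q + n(n-1)/2 = 4 + 45 = 49
I^2 = (-1)^49 = -1


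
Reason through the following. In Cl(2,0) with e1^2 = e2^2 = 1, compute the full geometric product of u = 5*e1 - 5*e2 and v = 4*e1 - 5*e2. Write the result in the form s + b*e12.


Expand: (5*e1 - 5*e2)(4*e1 - 5*e2)
= 5*4*e1e1 + 5*(-5)*e1e2 + (-5)*4*e2e1 + (-5)*(-5)*e2e2
Using e1^2 = e2^2 = 1, e2e1 = -e1e2:
Scalar part s = 5*4 + (-5)*(-5) = 20 + 25 = 45
Bivector part b = 5*(-5) - (-5)*4 = -25 - (-20) = -5
uv = 45 - 5*e12


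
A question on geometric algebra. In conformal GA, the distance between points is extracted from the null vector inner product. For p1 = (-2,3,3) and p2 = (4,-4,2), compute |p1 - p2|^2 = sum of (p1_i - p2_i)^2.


p1 - p2 = (-6, 7, 1)
|p1 - p2|^2 = (-6)^2 + 7^2 + 1^2
= 36 + 49 + 1
= 86


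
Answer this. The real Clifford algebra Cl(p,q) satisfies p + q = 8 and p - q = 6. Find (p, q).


We need p + q = 8 and p - q = 6.
Adding: 2p = 8 + 6 = 14, so p = 7.
Then q = 8 - 7 = 1.
(p, q) = (7, 1)


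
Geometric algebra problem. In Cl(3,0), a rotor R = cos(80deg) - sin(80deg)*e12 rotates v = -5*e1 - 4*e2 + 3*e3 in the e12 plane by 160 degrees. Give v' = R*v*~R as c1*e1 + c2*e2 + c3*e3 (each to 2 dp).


Rotor R = cos(80deg) - sin(80deg)*e12
Rotation angle theta = 2 * 80 = 160 degrees in the e12 plane (e1 -> e2).
The component perpendicular to the plane (e3) is invariant: v'_3 = v3 = 3.00
cos(160deg) = -0.9397, sin(160deg) = 0.3420
v'_1 = v1*cos(theta) - v2*sin(theta) = -5*(-0.9397) - (-4)*0.3420 = 6.07
v'_2 = v1*sin(theta) + v2*cos(theta) = -5*0.3420 + (-4)*(-0.9397) = 2.05
v' = 6.07*e1 + 2.05*e2 + 3.00*e3


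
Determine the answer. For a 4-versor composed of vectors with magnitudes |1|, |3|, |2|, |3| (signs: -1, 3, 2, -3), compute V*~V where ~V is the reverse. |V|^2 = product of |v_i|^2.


Each vector v_i has |v_i|^2 = s_i^2
Squared scales: (-1)^2 = 1, 3^2 = 9, 2^2 = 4, (-3)^2 = 9
|V|^2 = 1 * 9 * 4 * 9
= 324


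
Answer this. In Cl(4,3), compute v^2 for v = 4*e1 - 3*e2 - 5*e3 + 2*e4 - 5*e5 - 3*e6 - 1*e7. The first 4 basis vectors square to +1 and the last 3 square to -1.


v^2 = sum of c_i^2 * e_i^2
Positive signature terms (e_i^2 = +1): 4^2 + (-3)^2 + (-5)^2 + 2^2 = 54
Negative signature terms (e_j^2 = -1): (-5)^2 + (-3)^2 + (-1)^2 = 35
v^2 = 54 - 35 = 19


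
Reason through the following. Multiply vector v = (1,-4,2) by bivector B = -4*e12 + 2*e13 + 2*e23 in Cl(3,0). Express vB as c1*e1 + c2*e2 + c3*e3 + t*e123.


vB has grade-1 (vector) and grade-3 (trivector) parts: vB = (v _| B) + (v ^ B).
Vector part <vB>_1:
  e1: -v2*b12 - v3*b13 = -(-4)*(-4) - (2)*(2) = -20
  e2: v1*b12 - v3*b23 = (1)*(-4) - (2)*(2) = -8
  e3: v1*b13 + v2*b23 = (1)*(2) + (-4)*(2) = -6
Trivector part <vB>_3:
  e123: v1*b23 - v2*b13 + v3*b12 = (1)*(2) - (-4)*(2) + (2)*(-4) = 2
vB = -20*e1 - 8*e2 - 6*e3 + 2*e123


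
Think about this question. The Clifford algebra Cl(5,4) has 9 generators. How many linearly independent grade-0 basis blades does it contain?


Number of grade-k basis blades in Cl(p,q) with n = p + q is C(n, k).
n = 5 + 4 = 9
C(9, 0) = 9! / (0! * 9!)
= 362880 / (1 * 362880)
= 1


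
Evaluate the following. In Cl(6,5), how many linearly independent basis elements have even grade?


Even subalgebra dimension = 2^(n-1)
n = 6 + 5 = 11
2^(11 - 1) = 2^10 = 1024
Verification: sum of C(11,k) for even k = 1 + 55 + 330 + 462 + 165 + 11 = 1024
Result = 1024


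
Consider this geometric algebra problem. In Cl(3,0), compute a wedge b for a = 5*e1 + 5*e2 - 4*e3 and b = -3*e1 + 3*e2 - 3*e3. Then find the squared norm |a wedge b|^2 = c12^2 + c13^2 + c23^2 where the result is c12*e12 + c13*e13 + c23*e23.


a wedge b = (a1*b2 - a2*b1)*e12 + (a1*b3 - a3*b1)*e13 + (a2*b3 - a3*b2)*e23
e12 coeff: 5*3 - 5*(-3) = 15 - (-15) = 30
e13 coeff: 5*(-3) - (-4)*(-3) = -15 - 12 = -27
e23 coeff: 5*(-3) - (-4)*3 = -15 - (-12) = -3
|a wedge b|^2 = 30^2 + (-27)^2 + (-3)^2
= 900 + 729 + 9
= 1638


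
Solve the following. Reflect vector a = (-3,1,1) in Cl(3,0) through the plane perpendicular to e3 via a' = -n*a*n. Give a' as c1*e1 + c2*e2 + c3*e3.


Reflection formula: a' = -n*a*n, with n = e3 (unit vector, n^2 = 1).
For reflection through hyperplane perp to e3:
The component along e3 flips sign, others stay.
a = (-3, 1, 1)
a' = (-3, 1, -1)
a' = -3*e1 + 1*e2 - 1*e3


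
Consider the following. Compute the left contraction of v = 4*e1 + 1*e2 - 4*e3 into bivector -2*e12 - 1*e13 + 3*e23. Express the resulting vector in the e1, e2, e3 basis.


Left contraction v _| B = <vB>_1 (grade-1 part of the geometric product vB).
Using e1_|e12 = e2, e2_|e12 = -e1, e1_|e13 = e3, e3_|e13 = -e1, e2_|e23 = e3, e3_|e23 = -e2:
e1 coeff: -v2*b12 - v3*b13 = -(1)*(-2) - (-4)*(-1) = -2
e2 coeff: v1*b12 - v3*b23 = (4)*(-2) - (-4)*(3) = 4
e3 coeff: v1*b13 + v2*b23 = (4)*(-1) + (1)*(3) = -1
v _| B = -2*e1 + 4*e2 - 1*e3


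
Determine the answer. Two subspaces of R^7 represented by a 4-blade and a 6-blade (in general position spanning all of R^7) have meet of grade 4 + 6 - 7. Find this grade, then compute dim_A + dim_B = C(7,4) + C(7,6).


Meet grade = grade(A) + grade(B) - n
= 4 + 6 - 7 = 3
C(7,4) = 35
C(7,6) = 7
dim_A + dim_B = 35 + 7 = 42


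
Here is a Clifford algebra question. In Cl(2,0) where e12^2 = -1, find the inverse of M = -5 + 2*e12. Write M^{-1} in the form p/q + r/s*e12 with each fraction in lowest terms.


M = -5 + 2*e12, where e12^2 = -1.
Since M commutes with its reverse ~M = a - b*e12, M * ~M = a^2 - b^2*e12^2 = a^2 + b^2.
So M^{-1} = ~M / (a^2 + b^2) = (a - b*e12)/(a^2 + b^2).
a^2 + b^2 = 25 + 4 = 29
Scalar part = -5/29 = -5/29
Bivector coeff = -2/29 = -2/29
M^{-1} = -5/29 - 2/29*e12


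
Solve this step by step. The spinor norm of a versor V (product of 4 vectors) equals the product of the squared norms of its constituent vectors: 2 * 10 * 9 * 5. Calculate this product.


Spinor norm N(V) = |v1|^2 * |v2|^2 * ... * |v4|^2
= 2 * 10 * 9 * 5
Running product: 2, 20, 180, 900
N(V) = 900


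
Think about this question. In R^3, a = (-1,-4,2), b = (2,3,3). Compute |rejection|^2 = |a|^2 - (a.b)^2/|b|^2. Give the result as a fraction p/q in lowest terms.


|a|^2 = (-1)^2 + (-4)^2 + 2^2 = 21
|b|^2 = 2^2 + 3^2 + 3^2 = 22
a . b = (-1)*2 + (-4)*3 + 2*3 = -8
(a.b)^2 = (-8)^2 = 64
|rej|^2 = 21 - 64/22
= (462 - 64)/22
= 398/22
In lowest terms: 199/11


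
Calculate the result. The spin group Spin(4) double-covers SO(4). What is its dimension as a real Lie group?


Spin(n) double-covers SO(n); both have Lie algebra so(n) of dimension n(n-1)/2.
n = 4
n(n-1) = 4 * 3 = 12
dim Spin(4) = 12/2 = 6


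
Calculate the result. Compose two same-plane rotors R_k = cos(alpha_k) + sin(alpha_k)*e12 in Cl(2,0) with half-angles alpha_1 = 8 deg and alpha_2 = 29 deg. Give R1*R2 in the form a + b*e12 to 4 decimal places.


Same-plane rotors commute and their half-angles add:
R1*R2 = cos(a1 + a2) + sin(a1 + a2)*e12.
a1 + a2 = 8 + 29 = 37 deg
cos(37 deg) = 0.7986
sin(37 deg) = 0.6018
R1*R2 = 0.7986 + 0.6018*e12


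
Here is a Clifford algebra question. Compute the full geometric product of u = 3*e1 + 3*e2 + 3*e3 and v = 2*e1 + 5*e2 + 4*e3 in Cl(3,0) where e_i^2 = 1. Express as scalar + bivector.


In Cl(3,0): e_i^2 = 1, e_ie_j = -e_je_i for i != j.
Scalar part = u . v = 3*2 + 3*5 + 3*4
= 6 + 15 + 12 = 33
e12 coeff = 3*5 - 3*2 = 15 - 6 = 9
e13 coeff = 3*4 - 3*2 = 12 - 6 = 6
e23 coeff = 3*4 - 3*5 = 12 - 15 = -3
uv = 33 + 9*e12 + 6*e13 - 3*e23


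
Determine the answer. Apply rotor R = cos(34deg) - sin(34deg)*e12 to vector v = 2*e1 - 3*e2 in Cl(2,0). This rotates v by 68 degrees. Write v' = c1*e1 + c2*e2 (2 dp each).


Rotor R = cos(34deg) - sin(34deg)*e12
Rotation angle theta = 2 * 34 = 68 degrees
v' = R*v*~R rotates v by theta.
cos(68deg) = 0.3746, sin(68deg) = 0.9272
v'_1 = 2*cos(68deg) - (-3)*sin(68deg)
= 2*0.3746 - (-3)*0.9272
= 3.53
v'_2 = 2*sin(68deg) + (-3)*cos(68deg)
= 2*0.9272 + (-3)*0.3746
= 0.73
v' = 3.53*e1 + 0.73*e2


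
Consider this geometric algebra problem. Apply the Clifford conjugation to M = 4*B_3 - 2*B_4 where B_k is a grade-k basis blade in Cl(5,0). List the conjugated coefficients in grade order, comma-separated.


Clifford conjugate sign for grade k: (-1)^(k(k+1)/2)
Grade 3: (-1)^(3*4/2) = (-1)^6 = 1, coeff 4 -> 4
Grade 4: (-1)^(4*5/2) = (-1)^10 = 1, coeff -2 -> -2
Conjugated coefficients: 4, -2


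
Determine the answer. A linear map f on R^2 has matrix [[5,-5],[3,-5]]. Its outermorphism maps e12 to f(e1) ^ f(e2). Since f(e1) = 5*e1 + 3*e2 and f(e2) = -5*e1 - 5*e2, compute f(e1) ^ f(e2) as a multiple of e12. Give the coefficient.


The outermorphism of a linear map f sends e1^e2 to f(e1)^f(e2).
f(e1) = 5*e1 + 3*e2
f(e2) = -5*e1 - 5*e2
f(e1) ^ f(e2) = (5*e1 + 3*e2) ^ (-5*e1 - 5*e2)
= 5*(-5)*e12 + 3*(-5)*e21
= (-25 - (-15))*e12
= -10*e12
Coefficient = -10


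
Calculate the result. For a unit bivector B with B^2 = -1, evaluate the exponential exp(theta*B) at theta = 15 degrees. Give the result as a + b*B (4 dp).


For a unit bivector B with B^2 = -1, the exponential series gives
e^(theta*B) = cos(theta) + sin(theta)*B (the GA analogue of Euler's formula).
theta = 15 degrees = 0.261799 rad
cos(15 deg) = 0.9659
sin(15 deg) = 0.2588
exp(theta*B) = 0.9659 + 0.2588*B


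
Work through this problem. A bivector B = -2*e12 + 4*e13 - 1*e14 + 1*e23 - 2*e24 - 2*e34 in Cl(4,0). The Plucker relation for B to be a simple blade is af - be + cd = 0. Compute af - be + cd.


Plucker relation: af - be + cd
a*f = (-2)*(-2) = 4
b*e = 4*(-2) = -8
c*d = (-1)*1 = -1
af - be + cd = 4 - (-8) + (-1)
= 11


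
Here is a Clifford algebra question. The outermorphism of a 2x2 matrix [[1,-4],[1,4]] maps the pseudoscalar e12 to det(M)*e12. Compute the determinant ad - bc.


The outermorphism of a linear map f sends e1^e2 to f(e1)^f(e2).
f(e1) = 1*e1 + 1*e2
f(e2) = -4*e1 + 4*e2
f(e1) ^ f(e2) = (1*e1 + 1*e2) ^ (-4*e1 + 4*e2)
= 1*4*e12 + 1*(-4)*e21
= (4 - (-4))*e12
= 8*e12
Coefficient = 8


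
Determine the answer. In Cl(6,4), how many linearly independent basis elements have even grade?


Even subalgebra dimension = 2^(n-1)
n = 6 + 4 = 10
2^(10 - 1) = 2^9 = 512
Verification: sum of C(10,k) for even k = 1 + 45 + 210 + 210 + 45 + 1 = 512
Result = 512


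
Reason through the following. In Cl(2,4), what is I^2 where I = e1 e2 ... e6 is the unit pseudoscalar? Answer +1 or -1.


The pseudoscalar I = e1...e_n (product of all n generators) of Cl(p,q) satisfies I^2 = (-1)^(q + n(n-1)/2).
p = 2, q = 4, n = p + q = 6
n(n-1)/2 = 6 * 5 / 2 = 15
Exponent = q + n(n-1)/2 = 4 + 15 = 19
I^2 = (-1)^19 = -1


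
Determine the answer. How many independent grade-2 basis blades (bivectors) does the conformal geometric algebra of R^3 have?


The conformal model of R^3 uses Cl(4,1) with m = 3 + 2 = 5 generators.
Number of grade-2 blades = C(m, 2) = C(5, 2)
= 5*4/2 = 10


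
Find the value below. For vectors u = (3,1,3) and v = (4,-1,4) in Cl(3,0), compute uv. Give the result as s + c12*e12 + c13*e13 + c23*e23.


In Cl(3,0): e_i^2 = 1, e_ie_j = -e_je_i for i != j.
Scalar part = u . v = 3*4 + 1*(-1) + 3*4
= 12 + (-1) + 12 = 23
e12 coeff = 3*(-1) - 1*4 = -3 - 4 = -7
e13 coeff = 3*4 - 3*4 = 12 - 12 = 0
e23 coeff = 1*4 - 3*(-1) = 4 - (-3) = 7
uv = 23 - 7*e12 + 0*e13 + 7*e23


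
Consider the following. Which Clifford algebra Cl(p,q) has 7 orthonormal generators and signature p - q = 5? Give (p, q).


We need p + q = 7 and p - q = 5.
Adding: 2p = 7 + 5 = 12, so p = 6.
Then q = 7 - 6 = 1.
(p, q) = (6, 1)


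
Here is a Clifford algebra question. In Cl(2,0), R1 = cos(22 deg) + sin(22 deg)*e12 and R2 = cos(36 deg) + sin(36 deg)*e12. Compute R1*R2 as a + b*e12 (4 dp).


Same-plane rotors commute and their half-angles add:
R1*R2 = cos(a1 + a2) + sin(a1 + a2)*e12.
a1 + a2 = 22 + 36 = 58 deg
cos(58 deg) = 0.5299
sin(58 deg) = 0.8480
R1*R2 = 0.5299 + 0.8480*e12


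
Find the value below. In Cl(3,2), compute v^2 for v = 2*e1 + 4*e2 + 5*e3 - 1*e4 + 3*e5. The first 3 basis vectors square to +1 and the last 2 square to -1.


v^2 = sum of c_i^2 * e_i^2
Positive signature terms (e_i^2 = +1): 2^2 + 4^2 + 5^2 = 45
Negative signature terms (e_j^2 = -1): (-1)^2 + 3^2 = 10
v^2 = 45 - 10 = 35


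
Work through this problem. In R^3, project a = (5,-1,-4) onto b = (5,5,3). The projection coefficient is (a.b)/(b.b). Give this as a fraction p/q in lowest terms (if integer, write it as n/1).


Projection coefficient = (a . b) / (b . b)
a . b = 5*5 + (-1)*5 + (-4)*3
= 25 + (-5) + (-12) = 8
b . b = 5^2 + 5^2 + 3^2
= 25 + 25 + 9 = 59
Coefficient = 8/59
In lowest terms: 8/59


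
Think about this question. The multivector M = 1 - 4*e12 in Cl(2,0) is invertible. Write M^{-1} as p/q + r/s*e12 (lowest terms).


M = 1 - 4*e12, where e12^2 = -1.
Since M commutes with its reverse ~M = a - b*e12, M * ~M = a^2 - b^2*e12^2 = a^2 + b^2.
So M^{-1} = ~M / (a^2 + b^2) = (a - b*e12)/(a^2 + b^2).
a^2 + b^2 = 1 + 16 = 17
Scalar part = 1/17 = 1/17
Bivector coeff = 4/17 = 4/17
M^{-1} = 1/17 + 4/17*e12


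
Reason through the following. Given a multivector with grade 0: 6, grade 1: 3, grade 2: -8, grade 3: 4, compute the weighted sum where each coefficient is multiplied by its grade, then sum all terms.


Grade-weighted sum = sum of grade_k * coefficient_k
0*6 = 0
1*3 = 3
2*(-8) = -16
3*4 = 12
Total = 0 + 3 + (-16) + 12 = -1


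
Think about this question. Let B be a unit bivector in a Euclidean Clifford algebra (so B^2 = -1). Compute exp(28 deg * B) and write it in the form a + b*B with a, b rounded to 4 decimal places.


For a unit bivector B with B^2 = -1, the exponential series gives
e^(theta*B) = cos(theta) + sin(theta)*B (the GA analogue of Euler's formula).
theta = 28 degrees = 0.488692 rad
cos(28 deg) = 0.8829
sin(28 deg) = 0.4695
exp(theta*B) = 0.8829 + 0.4695*B


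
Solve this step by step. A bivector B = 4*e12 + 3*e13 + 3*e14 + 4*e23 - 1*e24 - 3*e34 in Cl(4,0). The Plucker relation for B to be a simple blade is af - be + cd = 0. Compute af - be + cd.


Plucker relation: af - be + cd
a*f = 4*(-3) = -12
b*e = 3*(-1) = -3
c*d = 3*4 = 12
af - be + cd = -12 - (-3) + 12
= 3


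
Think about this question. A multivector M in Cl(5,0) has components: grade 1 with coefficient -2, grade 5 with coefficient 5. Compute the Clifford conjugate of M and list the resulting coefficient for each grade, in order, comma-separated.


Clifford conjugate sign for grade k: (-1)^(k(k+1)/2)
Grade 1: (-1)^(1*2/2) = (-1)^1 = -1, coeff -2 -> 2
Grade 5: (-1)^(5*6/2) = (-1)^15 = -1, coeff 5 -> -5
Conjugated coefficients: 2, -5


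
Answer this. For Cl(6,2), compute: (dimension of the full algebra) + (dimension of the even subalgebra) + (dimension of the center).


n = 6 + 2 = 8
Total dim = 2^8 = 256
Even subalgebra dim = 2^7 = 128
n is even, so center dim = 1
Sum = 256 + 128 + 1 = 385


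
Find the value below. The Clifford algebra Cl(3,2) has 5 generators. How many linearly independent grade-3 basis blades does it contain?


Number of grade-k basis blades in Cl(p,q) with n = p + q is C(n, k).
n = 3 + 2 = 5
C(5, 3) = 5! / (3! * 2!)
= 120 / (6 * 2)
= 10
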